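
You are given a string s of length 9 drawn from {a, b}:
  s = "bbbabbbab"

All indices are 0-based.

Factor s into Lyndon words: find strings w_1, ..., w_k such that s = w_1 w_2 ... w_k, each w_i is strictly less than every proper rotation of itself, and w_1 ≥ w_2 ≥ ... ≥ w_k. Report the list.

emit factor 1: 'b' (i=0, period=1)
emit factor 2: 'b' (i=1, period=1)
emit factor 3: 'b' (i=2, period=1)
emit factor 4: 'abbb' (i=3, period=4)
emit factor 5: 'ab' (i=7, period=2)

["b", "b", "b", "abbb", "ab"]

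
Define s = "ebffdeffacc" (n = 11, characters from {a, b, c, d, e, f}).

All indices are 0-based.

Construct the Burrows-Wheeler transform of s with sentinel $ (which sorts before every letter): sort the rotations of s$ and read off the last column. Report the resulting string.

rank  rotation      last
    0  $ebffdeffacc  c
    1  acc$ebffdeff  f
    2  bffdeffacc$e  e
    3  c$ebffdeffac  c
    4  cc$ebffdeffa  a
    5  deffacc$ebff  f
    6  ebffdeffacc$  $
    7  effacc$ebffd  d
    8  facc$ebffdef  f
    9  fdeffacc$ebf  f
   10  ffacc$ebffde  e
   11  ffdeffacc$eb  b

cfecaf$dffeb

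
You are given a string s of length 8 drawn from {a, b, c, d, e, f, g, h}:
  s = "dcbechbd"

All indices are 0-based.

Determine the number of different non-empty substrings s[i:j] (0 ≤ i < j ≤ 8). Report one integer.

33

sorted suffixes:
  #0 SA[0]=6  'bd'
  #1 SA[1]=2  'bechbd'
  #2 SA[2]=1  'cbechbd'
  #3 SA[3]=4  'chbd'
  #4 SA[4]=7  'd'
  #5 SA[5]=0  'dcbechbd'
  #6 SA[6]=3  'echbd'
  #7 SA[7]=5  'hbd'

SA = [6, 2, 1, 4, 7, 0, 3, 5]
[i] adj suffixes → lcp
  [1] 6/2 → 1 ('b')
  [2] 2/1 → 0 ('')
  [3] 1/4 → 1 ('c')
  [4] 4/7 → 0 ('')
  [5] 7/0 → 1 ('d')
  [6] 0/3 → 0 ('')
  [7] 3/5 → 0 ('')

n(n+1)/2 = 8·9/2 = 36
Σ LCP = 0 + 1 + 0 + 1 + 0 + 1 + 0 + 0 = 3
distinct = 36 − 3 = 33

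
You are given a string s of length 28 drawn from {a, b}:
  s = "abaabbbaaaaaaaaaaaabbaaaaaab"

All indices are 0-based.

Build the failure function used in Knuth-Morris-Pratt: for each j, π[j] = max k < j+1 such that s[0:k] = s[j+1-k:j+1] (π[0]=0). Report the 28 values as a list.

[0, 0, 1, 1, 2, 0, 0, 1, 1, 1, 1, 1, 1, 1, 1, 1, 1, 1, 1, 2, 0, 1, 1, 1, 1, 1, 1, 2]

π[0] = 0
j=1 s[j]='b': π[1]=0 (border '')
j=2 s[j]='a': π[2]=1 (border 'a')
j=3 s[j]='a': k: 1→0; π[3]=1 (border 'a')
j=4 s[j]='b': π[4]=2 (border 'ab')
j=5 s[j]='b': k: 2→0; π[5]=0 (border '')
j=6 s[j]='b': π[6]=0 (border '')
j=7 s[j]='a': π[7]=1 (border 'a')
j=8 s[j]='a': k: 1→0; π[8]=1 (border 'a')
j=9 s[j]='a': k: 1→0; π[9]=1 (border 'a')
j=10 s[j]='a': k: 1→0; π[10]=1 (border 'a')
j=11 s[j]='a': k: 1→0; π[11]=1 (border 'a')
j=12 s[j]='a': k: 1→0; π[12]=1 (border 'a')
j=13 s[j]='a': k: 1→0; π[13]=1 (border 'a')
j=14 s[j]='a': k: 1→0; π[14]=1 (border 'a')
j=15 s[j]='a': k: 1→0; π[15]=1 (border 'a')
j=16 s[j]='a': k: 1→0; π[16]=1 (border 'a')
j=17 s[j]='a': k: 1→0; π[17]=1 (border 'a')
j=18 s[j]='a': k: 1→0; π[18]=1 (border 'a')
j=19 s[j]='b': π[19]=2 (border 'ab')
j=20 s[j]='b': k: 2→0; π[20]=0 (border '')
j=21 s[j]='a': π[21]=1 (border 'a')
j=22 s[j]='a': k: 1→0; π[22]=1 (border 'a')
j=23 s[j]='a': k: 1→0; π[23]=1 (border 'a')
j=24 s[j]='a': k: 1→0; π[24]=1 (border 'a')
j=25 s[j]='a': k: 1→0; π[25]=1 (border 'a')
j=26 s[j]='a': k: 1→0; π[26]=1 (border 'a')
j=27 s[j]='b': π[27]=2 (border 'ab')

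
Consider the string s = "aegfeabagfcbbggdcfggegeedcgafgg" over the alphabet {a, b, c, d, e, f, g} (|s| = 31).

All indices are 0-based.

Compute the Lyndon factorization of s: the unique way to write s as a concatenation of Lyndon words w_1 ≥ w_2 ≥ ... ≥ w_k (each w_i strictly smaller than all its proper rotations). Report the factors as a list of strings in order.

["aegfe", "abagfcbbggdcfggegeedcgafgg"]

emit factor 1: 'aegfe' (i=0, period=5)
emit factor 2: 'abagfcbbggdcfggegeedcgafgg' (i=5, period=26)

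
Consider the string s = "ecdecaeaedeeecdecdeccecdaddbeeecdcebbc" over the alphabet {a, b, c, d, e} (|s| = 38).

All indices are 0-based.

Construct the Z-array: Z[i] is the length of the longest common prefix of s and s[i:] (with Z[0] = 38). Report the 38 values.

[38, 0, 0, 2, 0, 0, 1, 0, 1, 0, 1, 1, 5, 0, 0, 5, 0, 0, 2, 0, 0, 3, 0, 0, 0, 0, 0, 0, 1, 1, 3, 0, 0, 0, 1, 0, 0, 0]

Z[0]=38
i=1: i≥r, start 0; Z[1]=0
i=2: i≥r, start 0; Z[2]=0
i=3: i≥r, start 0; Z[3]=2 scan→box=[3,5)
i=4: min(r-i=1, Z[1]=0)=0; Z[4]=0
i=5: i≥r, start 0; Z[5]=0
i=6: i≥r, start 0; Z[6]=1 scan→box=[6,7)
i=7: i≥r, start 0; Z[7]=0
i=8: i≥r, start 0; Z[8]=1 scan→box=[8,9)
i=9: i≥r, start 0; Z[9]=0
i=10: i≥r, start 0; Z[10]=1 scan→box=[10,11)
i=11: i≥r, start 0; Z[11]=1 scan→box=[11,12)
i=12: i≥r, start 0; Z[12]=5 scan→box=[12,17)
i=13: min(r-i=4, Z[1]=0)=0; Z[13]=0
i=14: min(r-i=3, Z[2]=0)=0; Z[14]=0
i=15: min(r-i=2, Z[3]=2)=2; Z[15]=5 scan→box=[15,20)
i=16: min(r-i=4, Z[1]=0)=0; Z[16]=0
i=17: min(r-i=3, Z[2]=0)=0; Z[17]=0
i=18: min(r-i=2, Z[3]=2)=2; Z[18]=2
i=19: min(r-i=1, Z[4]=0)=0; Z[19]=0
i=20: i≥r, start 0; Z[20]=0
i=21: i≥r, start 0; Z[21]=3 scan→box=[21,24)
i=22: min(r-i=2, Z[1]=0)=0; Z[22]=0
i=23: min(r-i=1, Z[2]=0)=0; Z[23]=0
i=24: i≥r, start 0; Z[24]=0
i=25: i≥r, start 0; Z[25]=0
i=26: i≥r, start 0; Z[26]=0
i=27: i≥r, start 0; Z[27]=0
i=28: i≥r, start 0; Z[28]=1 scan→box=[28,29)
i=29: i≥r, start 0; Z[29]=1 scan→box=[29,30)
i=30: i≥r, start 0; Z[30]=3 scan→box=[30,33)
i=31: min(r-i=2, Z[1]=0)=0; Z[31]=0
i=32: min(r-i=1, Z[2]=0)=0; Z[32]=0
i=33: i≥r, start 0; Z[33]=0
i=34: i≥r, start 0; Z[34]=1 scan→box=[34,35)
i=35: i≥r, start 0; Z[35]=0
i=36: i≥r, start 0; Z[36]=0
i=37: i≥r, start 0; Z[37]=0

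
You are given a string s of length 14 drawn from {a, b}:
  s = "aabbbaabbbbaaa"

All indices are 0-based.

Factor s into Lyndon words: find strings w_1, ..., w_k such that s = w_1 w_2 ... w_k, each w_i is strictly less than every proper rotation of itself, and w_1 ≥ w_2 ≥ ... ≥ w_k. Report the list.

emit factor 1: 'aabbbaabbbb' (i=0, period=11)
emit factor 2: 'a' (i=11, period=1)
emit factor 3: 'a' (i=12, period=1)
emit factor 4: 'a' (i=13, period=1)

["aabbbaabbbb", "a", "a", "a"]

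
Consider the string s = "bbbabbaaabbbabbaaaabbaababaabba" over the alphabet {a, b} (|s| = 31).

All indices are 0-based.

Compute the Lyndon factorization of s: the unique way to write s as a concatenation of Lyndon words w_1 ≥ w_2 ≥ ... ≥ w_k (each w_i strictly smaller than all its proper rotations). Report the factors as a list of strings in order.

["b", "b", "b", "abb", "aaabbbabb", "aaaabbaababaabb", "a"]

emit factor 1: 'b' (i=0, period=1)
emit factor 2: 'b' (i=1, period=1)
emit factor 3: 'b' (i=2, period=1)
emit factor 4: 'abb' (i=3, period=3)
emit factor 5: 'aaabbbabb' (i=6, period=9)
emit factor 6: 'aaaabbaababaabb' (i=15, period=15)
emit factor 7: 'a' (i=30, period=1)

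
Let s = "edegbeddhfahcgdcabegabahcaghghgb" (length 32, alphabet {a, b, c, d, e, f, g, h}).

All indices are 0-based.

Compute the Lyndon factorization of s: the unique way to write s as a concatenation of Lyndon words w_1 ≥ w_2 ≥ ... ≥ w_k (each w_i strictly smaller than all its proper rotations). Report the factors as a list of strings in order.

emit factor 1: 'e' (i=0, period=1)
emit factor 2: 'deg' (i=1, period=3)
emit factor 3: 'beddhf' (i=4, period=6)
emit factor 4: 'ahcgdc' (i=10, period=6)
emit factor 5: 'abeg' (i=16, period=4)
emit factor 6: 'abahcaghghgb' (i=20, period=12)

["e", "deg", "beddhf", "ahcgdc", "abeg", "abahcaghghgb"]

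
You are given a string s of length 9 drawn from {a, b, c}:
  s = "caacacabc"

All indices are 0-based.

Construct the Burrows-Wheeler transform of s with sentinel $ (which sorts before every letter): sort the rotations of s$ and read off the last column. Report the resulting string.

ccccaab$aa

rank  rotation    last
    0  $caacacabc  c
    1  aacacabc$c  c
    2  abc$caacac  c
    3  acabc$caac  c
    4  acacabc$ca  a
    5  bc$caacaca  a
    6  c$caacacab  b
    7  caacacabc$  $
    8  cabc$caaca  a
    9  cacabc$caa  a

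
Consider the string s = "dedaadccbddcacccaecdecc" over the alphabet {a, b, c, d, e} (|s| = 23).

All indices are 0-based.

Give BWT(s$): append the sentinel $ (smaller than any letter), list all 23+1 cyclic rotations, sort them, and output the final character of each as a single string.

cdcacccdccecdaeedabc$dad

rank  rotation                  last
    0  $dedaadccbddcacccaecdecc  c
    1  aadccbddcacccaecdecc$ded  d
    2  acccaecdecc$dedaadccbddc  c
    3  adccbddcacccaecdecc$deda  a
    4  aecdecc$dedaadccbddcaccc  c
    5  bddcacccaecdecc$dedaadcc  c
    6  c$dedaadccbddcacccaecdec  c
    7  cacccaecdecc$dedaadccbdd  d
    8  caecdecc$dedaadccbddcacc  c
    9  cbddcacccaecdecc$dedaadc  c
   10  cc$dedaadccbddcacccaecde  e
   11  ccaecdecc$dedaadccbddcac  c
   12  ccbddcacccaecdecc$dedaad  d
   13  cccaecdecc$dedaadccbddca  a
   14  cdecc$dedaadccbddcacccae  e
   15  daadccbddcacccaecdecc$de  e
   16  dcacccaecdecc$dedaadccbd  d
   17  dccbddcacccaecdecc$dedaa  a
   18  ddcacccaecdecc$dedaadccb  b
   19  decc$dedaadccbddcacccaec  c
   20  dedaadccbddcacccaecdecc$  $
   21  ecc$dedaadccbddcacccaecd  d
   22  ecdecc$dedaadccbddcaccca  a
   23  edaadccbddcacccaecdecc$d  d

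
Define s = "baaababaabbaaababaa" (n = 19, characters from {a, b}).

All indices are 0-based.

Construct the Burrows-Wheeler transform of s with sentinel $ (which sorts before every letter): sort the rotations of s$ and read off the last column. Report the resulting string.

rank  rotation              last
    0  $baaababaabbaaababaa  a
    1  a$baaababaabbaaababa  a
    2  aa$baaababaabbaaabab  b
    3  aaababaa$baaababaabb  b
    4  aaababaabbaaababaa$b  b
    5  aababaa$baaababaabba  a
    6  aababaabbaaababaa$ba  a
    7  aabbaaababaa$baaabab  b
    8  abaa$baaababaabbaaab  b
    9  abaabbaaababaa$baaab  b
   10  ababaa$baaababaabbaa  a
   11  ababaabbaaababaa$baa  a
   12  abbaaababaa$baaababa  a
   13  baa$baaababaabbaaaba  a
   14  baaababaa$baaababaab  b
   15  baaababaabbaaababaa$  $
   16  baabbaaababaa$baaaba  a
   17  babaa$baaababaabbaaa  a
   18  babaabbaaababaa$baaa  a
   19  bbaaababaa$baaababaa  a

aabbbaabbbaaaab$aaaa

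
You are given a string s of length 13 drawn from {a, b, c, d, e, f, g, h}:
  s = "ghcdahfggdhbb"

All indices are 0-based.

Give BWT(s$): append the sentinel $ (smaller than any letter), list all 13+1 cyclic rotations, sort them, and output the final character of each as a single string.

bdbhhcghgf$dga

rank  rotation        last
    0  $ghcdahfggdhbb  b
    1  ahfggdhbb$ghcd  d
    2  b$ghcdahfggdhb  b
    3  bb$ghcdahfggdh  h
    4  cdahfggdhbb$gh  h
    5  dahfggdhbb$ghc  c
    6  dhbb$ghcdahfgg  g
    7  fggdhbb$ghcdah  h
    8  gdhbb$ghcdahfg  g
    9  ggdhbb$ghcdahf  f
   10  ghcdahfggdhbb$  $
   11  hbb$ghcdahfggd  d
   12  hcdahfggdhbb$g  g
   13  hfggdhbb$ghcda  a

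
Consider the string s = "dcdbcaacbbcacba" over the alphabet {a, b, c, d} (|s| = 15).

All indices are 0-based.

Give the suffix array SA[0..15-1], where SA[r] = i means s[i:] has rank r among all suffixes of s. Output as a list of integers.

[14, 5, 11, 6, 13, 8, 3, 9, 4, 10, 12, 7, 1, 2, 0]

rank→(start, suffix):
  0 → (14, 'a')
  1 → (5, 'aacbbcacba')
  2 → (11, 'acba')
  3 → (6, 'acbbcacba')
  4 → (13, 'ba')
  5 → (8, 'bbcacba')
  6 → (3, 'bcaacbbcacba')
  7 → (9, 'bcacba')
  8 → (4, 'caacbbcacba')
  9 → (10, 'cacba')
  10 → (12, 'cba')
  11 → (7, 'cbbcacba')
  12 → (1, 'cdbcaacbbcacba')
  13 → (2, 'dbcaacbbcacba')
  14 → (0, 'dcdbcaacbbcacba')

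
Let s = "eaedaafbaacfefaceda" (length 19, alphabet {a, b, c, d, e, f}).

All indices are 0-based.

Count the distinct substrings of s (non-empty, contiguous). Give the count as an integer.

rank→(start, suffix):
  0 → (18, 'a')
  1 → (8, 'aacfefaceda')
  2 → (4, 'aafbaacfefaceda')
  3 → (14, 'aceda')
  4 → (9, 'acfefaceda')
  5 → (1, 'aedaafbaacfefaceda')
  6 → (5, 'afbaacfefaceda')
  7 → (7, 'baacfefaceda')
  8 → (15, 'ceda')
  9 → (10, 'cfefaceda')
  10 → (17, 'da')
  11 → (3, 'daafbaacfefaceda')
  12 → (0, 'eaedaafbaacfefaceda')
  13 → (16, 'eda')
  14 → (2, 'edaafbaacfefaceda')
  15 → (12, 'efaceda')
  16 → (13, 'faceda')
  17 → (6, 'fbaacfefaceda')
  18 → (11, 'fefaceda')

SA = [18, 8, 4, 14, 9, 1, 5, 7, 15, 10, 17, 3, 0, 16, 2, 12, 13, 6, 11]
[i] adj suffixes → lcp
  [1] 18/8 → 1 ('a')
  [2] 8/4 → 2 ('aa')
  [3] 4/14 → 1 ('a')
  [4] 14/9 → 2 ('ac')
  [5] 9/1 → 1 ('a')
  [6] 1/5 → 1 ('a')
  [7] 5/7 → 0 ('')
  [8] 7/15 → 0 ('')
  [9] 15/10 → 1 ('c')
  [10] 10/17 → 0 ('')
  [11] 17/3 → 2 ('da')
  [12] 3/0 → 0 ('')
  [13] 0/16 → 1 ('e')
  [14] 16/2 → 3 ('eda')
  [15] 2/12 → 1 ('e')
  [16] 12/13 → 0 ('')
  [17] 13/6 → 1 ('f')
  [18] 6/11 → 1 ('f')

n(n+1)/2 = 19·20/2 = 190
Σ LCP = 0 + 1 + 2 + 1 + 2 + 1 + 1 + 0 + 0 + 1 + 0 + 2 + 0 + 1 + 3 + 1 + 0 + 1 + 1 = 18
distinct = 190 − 18 = 172

172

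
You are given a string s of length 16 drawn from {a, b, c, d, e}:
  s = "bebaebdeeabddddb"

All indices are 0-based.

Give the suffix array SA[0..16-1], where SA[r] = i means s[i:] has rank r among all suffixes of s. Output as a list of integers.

rank | idx | suffix
   0 |   9 | abddddb
   1 |   3 | aebdeeabddddb
   2 |  15 | b
   3 |   2 | baebdeeabddddb
   4 |  10 | bddddb
   5 |   5 | bdeeabddddb
   6 |   0 | bebaebdeeabddddb
   7 |  14 | db
   8 |  13 | ddb
   9 |  12 | dddb
  10 |  11 | ddddb
  11 |   6 | deeabddddb
  12 |   8 | eabddddb
  13 |   1 | ebaebdeeabddddb
  14 |   4 | ebdeeabddddb
  15 |   7 | eeabddddb

[9, 3, 15, 2, 10, 5, 0, 14, 13, 12, 11, 6, 8, 1, 4, 7]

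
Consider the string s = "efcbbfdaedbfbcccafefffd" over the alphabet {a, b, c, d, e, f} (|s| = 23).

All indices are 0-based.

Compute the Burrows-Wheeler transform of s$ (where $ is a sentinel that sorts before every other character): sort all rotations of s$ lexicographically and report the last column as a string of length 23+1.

rank  rotation                  last
    0  $efcbbfdaedbfbcccafefffd  d
    1  aedbfbcccafefffd$efcbbfd  d
    2  afefffd$efcbbfdaedbfbccc  c
    3  bbfdaedbfbcccafefffd$efc  c
    4  bcccafefffd$efcbbfdaedbf  f
    5  bfbcccafefffd$efcbbfdaed  d
    6  bfdaedbfbcccafefffd$efcb  b
    7  cafefffd$efcbbfdaedbfbcc  c
    8  cbbfdaedbfbcccafefffd$ef  f
    9  ccafefffd$efcbbfdaedbfbc  c
   10  cccafefffd$efcbbfdaedbfb  b
   11  d$efcbbfdaedbfbcccafefff  f
   12  daedbfbcccafefffd$efcbbf  f
   13  dbfbcccafefffd$efcbbfdae  e
   14  edbfbcccafefffd$efcbbfda  a
   15  efcbbfdaedbfbcccafefffd$  $
   16  efffd$efcbbfdaedbfbcccaf  f
   17  fbcccafefffd$efcbbfdaedb  b
   18  fcbbfdaedbfbcccafefffd$e  e
   19  fd$efcbbfdaedbfbcccafeff  f
   20  fdaedbfbcccafefffd$efcbb  b
   21  fefffd$efcbbfdaedbfbccca  a
   22  ffd$efcbbfdaedbfbcccafef  f
   23  fffd$efcbbfdaedbfbcccafe  e

ddccfdbcfcbffea$fbefbafe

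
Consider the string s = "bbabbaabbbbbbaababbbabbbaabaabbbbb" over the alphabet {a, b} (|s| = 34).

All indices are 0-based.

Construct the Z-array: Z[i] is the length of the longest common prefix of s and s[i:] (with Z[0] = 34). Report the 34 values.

Z[0]=34
i=1: fresh scan; Z[1]=1 extend→box=[1,2)
i=2: fresh scan; Z[2]=0
i=3: fresh scan; Z[3]=3 extend→box=[3,6)
i=4: min(r-i=2, Z[1]=1)=1; Z[4]=1
i=5: min(r-i=1, Z[2]=0)=0; Z[5]=0
i=6: fresh scan; Z[6]=0
i=7: fresh scan; Z[7]=2 extend→box=[7,9)
i=8: min(r-i=1, Z[1]=1)=1; Z[8]=2 extend→box=[8,10)
i=9: min(r-i=1, Z[1]=1)=1; Z[9]=2 extend→box=[9,11)
i=10: min(r-i=1, Z[1]=1)=1; Z[10]=2 extend→box=[10,12)
i=11: min(r-i=1, Z[1]=1)=1; Z[11]=3 extend→box=[11,14)
i=12: min(r-i=2, Z[1]=1)=1; Z[12]=1
i=13: min(r-i=1, Z[2]=0)=0; Z[13]=0
i=14: fresh scan; Z[14]=0
i=15: fresh scan; Z[15]=1 extend→box=[15,16)
i=16: fresh scan; Z[16]=0
i=17: fresh scan; Z[17]=2 extend→box=[17,19)
i=18: min(r-i=1, Z[1]=1)=1; Z[18]=5 extend→box=[18,23)
i=19: min(r-i=4, Z[1]=1)=1; Z[19]=1
i=20: min(r-i=3, Z[2]=0)=0; Z[20]=0
i=21: min(r-i=2, Z[3]=3)=2; Z[21]=2
i=22: min(r-i=1, Z[4]=1)=1; Z[22]=3 extend→box=[22,25)
i=23: min(r-i=2, Z[1]=1)=1; Z[23]=1
i=24: min(r-i=1, Z[2]=0)=0; Z[24]=0
i=25: fresh scan; Z[25]=0
i=26: fresh scan; Z[26]=1 extend→box=[26,27)
i=27: fresh scan; Z[27]=0
i=28: fresh scan; Z[28]=0
i=29: fresh scan; Z[29]=2 extend→box=[29,31)
i=30: min(r-i=1, Z[1]=1)=1; Z[30]=2 extend→box=[30,32)
i=31: min(r-i=1, Z[1]=1)=1; Z[31]=2 extend→box=[31,33)
i=32: min(r-i=1, Z[1]=1)=1; Z[32]=2 extend→box=[32,34)
i=33: min(r-i=1, Z[1]=1)=1; Z[33]=1

[34, 1, 0, 3, 1, 0, 0, 2, 2, 2, 2, 3, 1, 0, 0, 1, 0, 2, 5, 1, 0, 2, 3, 1, 0, 0, 1, 0, 0, 2, 2, 2, 2, 1]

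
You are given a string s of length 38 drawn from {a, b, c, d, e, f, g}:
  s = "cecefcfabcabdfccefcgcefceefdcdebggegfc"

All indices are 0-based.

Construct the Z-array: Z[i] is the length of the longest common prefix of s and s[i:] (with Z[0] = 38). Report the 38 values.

Z[0]=38
i=1: fresh scan; Z[1]=0
i=2: fresh scan; Z[2]=2 grow→box=[2,4)
i=3: min(r-i=1, Z[1]=0)=0; Z[3]=0
i=4: fresh scan; Z[4]=0
i=5: fresh scan; Z[5]=1 grow→box=[5,6)
i=6: fresh scan; Z[6]=0
i=7: fresh scan; Z[7]=0
i=8: fresh scan; Z[8]=0
i=9: fresh scan; Z[9]=1 grow→box=[9,10)
i=10: fresh scan; Z[10]=0
i=11: fresh scan; Z[11]=0
i=12: fresh scan; Z[12]=0
i=13: fresh scan; Z[13]=0
i=14: fresh scan; Z[14]=1 grow→box=[14,15)
i=15: fresh scan; Z[15]=2 grow→box=[15,17)
i=16: min(r-i=1, Z[1]=0)=0; Z[16]=0
i=17: fresh scan; Z[17]=0
i=18: fresh scan; Z[18]=1 grow→box=[18,19)
i=19: fresh scan; Z[19]=0
i=20: fresh scan; Z[20]=2 grow→box=[20,22)
i=21: min(r-i=1, Z[1]=0)=0; Z[21]=0
i=22: fresh scan; Z[22]=0
i=23: fresh scan; Z[23]=2 grow→box=[23,25)
i=24: min(r-i=1, Z[1]=0)=0; Z[24]=0
i=25: fresh scan; Z[25]=0
i=26: fresh scan; Z[26]=0
i=27: fresh scan; Z[27]=0
i=28: fresh scan; Z[28]=1 grow→box=[28,29)
i=29: fresh scan; Z[29]=0
i=30: fresh scan; Z[30]=0
i=31: fresh scan; Z[31]=0
i=32: fresh scan; Z[32]=0
i=33: fresh scan; Z[33]=0
i=34: fresh scan; Z[34]=0
i=35: fresh scan; Z[35]=0
i=36: fresh scan; Z[36]=0
i=37: fresh scan; Z[37]=1 grow→box=[37,38)

[38, 0, 2, 0, 0, 1, 0, 0, 0, 1, 0, 0, 0, 0, 1, 2, 0, 0, 1, 0, 2, 0, 0, 2, 0, 0, 0, 0, 1, 0, 0, 0, 0, 0, 0, 0, 0, 1]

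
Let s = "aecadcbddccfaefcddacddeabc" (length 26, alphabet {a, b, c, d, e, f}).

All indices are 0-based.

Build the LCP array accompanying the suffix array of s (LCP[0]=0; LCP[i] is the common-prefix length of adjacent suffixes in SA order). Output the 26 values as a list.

[0, 1, 1, 1, 2, 0, 1, 0, 1, 1, 1, 1, 3, 1, 0, 1, 2, 1, 2, 2, 1, 0, 1, 1, 0, 1]

sorted suffixes:
  #0 SA[0]=23  'abc'
  #1 SA[1]=18  'acddeabc'
  #2 SA[2]=3  'adcbddccfaefcddacddeabc'
  #3 SA[3]=0  'aecadcbddccfaefcddacddeabc'
  #4 SA[4]=12  'aefcddacddeabc'
  #5 SA[5]=24  'bc'
  #6 SA[6]=6  'bddccfaefcddacddeabc'
  #7 SA[7]=25  'c'
  #8 SA[8]=2  'cadcbddccfaefcddacddeabc'
  #9 SA[9]=5  'cbddccfaefcddacddeabc'
  #10 SA[10]=9  'ccfaefcddacddeabc'
  #11 SA[11]=15  'cddacddeabc'
  #12 SA[12]=19  'cddeabc'
  #13 SA[13]=10  'cfaefcddacddeabc'
  #14 SA[14]=17  'dacddeabc'
  #15 SA[15]=4  'dcbddccfaefcddacddeabc'
  #16 SA[16]=8  'dccfaefcddacddeabc'
  #17 SA[17]=16  'ddacddeabc'
  #18 SA[18]=7  'ddccfaefcddacddeabc'
  #19 SA[19]=20  'ddeabc'
  #20 SA[20]=21  'deabc'
  #21 SA[21]=22  'eabc'
  #22 SA[22]=1  'ecadcbddccfaefcddacddeabc'
  #23 SA[23]=13  'efcddacddeabc'
  #24 SA[24]=11  'faefcddacddeabc'
  #25 SA[25]=14  'fcddacddeabc'

SA = [23, 18, 3, 0, 12, 24, 6, 25, 2, 5, 9, 15, 19, 10, 17, 4, 8, 16, 7, 20, 21, 22, 1, 13, 11, 14]
i: (SA[i-1],SA[i]) lcp shared
  1: (23,18) 1 'a'
  2: (18,3) 1 'a'
  3: (3,0) 1 'a'
  4: (0,12) 2 'ae'
  5: (12,24) 0 ''
  6: (24,6) 1 'b'
  7: (6,25) 0 ''
  8: (25,2) 1 'c'
  9: (2,5) 1 'c'
  10: (5,9) 1 'c'
  11: (9,15) 1 'c'
  12: (15,19) 3 'cdd'
  13: (19,10) 1 'c'
  14: (10,17) 0 ''
  15: (17,4) 1 'd'
  16: (4,8) 2 'dc'
  17: (8,16) 1 'd'
  18: (16,7) 2 'dd'
  19: (7,20) 2 'dd'
  20: (20,21) 1 'd'
  21: (21,22) 0 ''
  22: (22,1) 1 'e'
  23: (1,13) 1 'e'
  24: (13,11) 0 ''
  25: (11,14) 1 'f'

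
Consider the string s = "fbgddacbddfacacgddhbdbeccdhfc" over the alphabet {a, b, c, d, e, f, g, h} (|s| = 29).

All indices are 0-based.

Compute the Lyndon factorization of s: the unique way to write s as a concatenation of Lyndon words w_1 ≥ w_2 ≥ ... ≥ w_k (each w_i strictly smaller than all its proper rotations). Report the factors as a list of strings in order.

["f", "bgdd", "acbddf", "acacgddhbdbeccdhfc"]

emit factor 1: 'f' (i=0, period=1)
emit factor 2: 'bgdd' (i=1, period=4)
emit factor 3: 'acbddf' (i=5, period=6)
emit factor 4: 'acacgddhbdbeccdhfc' (i=11, period=18)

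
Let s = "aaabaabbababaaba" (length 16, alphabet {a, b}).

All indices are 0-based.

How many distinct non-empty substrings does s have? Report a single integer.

99

rank→(start, suffix):
  0 → (15, 'a')
  1 → (0, 'aaabaabbababaaba')
  2 → (12, 'aaba')
  3 → (1, 'aabaabbababaaba')
  4 → (4, 'aabbababaaba')
  5 → (13, 'aba')
  6 → (10, 'abaaba')
  7 → (2, 'abaabbababaaba')
  8 → (8, 'ababaaba')
  9 → (5, 'abbababaaba')
  10 → (14, 'ba')
  11 → (11, 'baaba')
  12 → (3, 'baabbababaaba')
  13 → (9, 'babaaba')
  14 → (7, 'bababaaba')
  15 → (6, 'bbababaaba')

SA = [15, 0, 12, 1, 4, 13, 10, 2, 8, 5, 14, 11, 3, 9, 7, 6]
i: (SA[i-1],SA[i]) lcp shared
  1: (15,0) 1 'a'
  2: (0,12) 2 'aa'
  3: (12,1) 4 'aaba'
  4: (1,4) 3 'aab'
  5: (4,13) 1 'a'
  6: (13,10) 3 'aba'
  7: (10,2) 5 'abaab'
  8: (2,8) 3 'aba'
  9: (8,5) 2 'ab'
  10: (5,14) 0 ''
  11: (14,11) 2 'ba'
  12: (11,3) 4 'baab'
  13: (3,9) 2 'ba'
  14: (9,7) 4 'baba'
  15: (7,6) 1 'b'

n(n+1)/2 = 16·17/2 = 136
Σ LCP = 0 + 1 + 2 + 4 + 3 + 1 + 3 + 5 + 3 + 2 + 0 + 2 + 4 + 2 + 4 + 1 = 37
distinct = 136 − 37 = 99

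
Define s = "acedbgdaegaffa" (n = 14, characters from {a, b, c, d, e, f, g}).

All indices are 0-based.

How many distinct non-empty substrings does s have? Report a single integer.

98

sorted suffixes:
  #0 SA[0]=13  'a'
  #1 SA[1]=0  'acedbgdaegaffa'
  #2 SA[2]=7  'aegaffa'
  #3 SA[3]=10  'affa'
  #4 SA[4]=4  'bgdaegaffa'
  #5 SA[5]=1  'cedbgdaegaffa'
  #6 SA[6]=6  'daegaffa'
  #7 SA[7]=3  'dbgdaegaffa'
  #8 SA[8]=2  'edbgdaegaffa'
  #9 SA[9]=8  'egaffa'
  #10 SA[10]=12  'fa'
  #11 SA[11]=11  'ffa'
  #12 SA[12]=9  'gaffa'
  #13 SA[13]=5  'gdaegaffa'

SA = [13, 0, 7, 10, 4, 1, 6, 3, 2, 8, 12, 11, 9, 5]
i: (SA[i-1],SA[i]) lcp shared
  1: (13,0) 1 'a'
  2: (0,7) 1 'a'
  3: (7,10) 1 'a'
  4: (10,4) 0 ''
  5: (4,1) 0 ''
  6: (1,6) 0 ''
  7: (6,3) 1 'd'
  8: (3,2) 0 ''
  9: (2,8) 1 'e'
  10: (8,12) 0 ''
  11: (12,11) 1 'f'
  12: (11,9) 0 ''
  13: (9,5) 1 'g'

n(n+1)/2 = 14·15/2 = 105
Σ LCP = 0 + 1 + 1 + 1 + 0 + 0 + 0 + 1 + 0 + 1 + 0 + 1 + 0 + 1 = 7
distinct = 105 − 7 = 98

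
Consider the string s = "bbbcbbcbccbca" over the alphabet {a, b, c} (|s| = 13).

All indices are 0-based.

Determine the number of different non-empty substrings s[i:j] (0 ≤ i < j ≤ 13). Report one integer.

70

rank→(start, suffix):
  0 → (12, 'a')
  1 → (0, 'bbbcbbcbccbca')
  2 → (1, 'bbcbbcbccbca')
  3 → (4, 'bbcbccbca')
  4 → (10, 'bca')
  5 → (2, 'bcbbcbccbca')
  6 → (5, 'bcbccbca')
  7 → (7, 'bccbca')
  8 → (11, 'ca')
  9 → (3, 'cbbcbccbca')
  10 → (9, 'cbca')
  11 → (6, 'cbccbca')
  12 → (8, 'ccbca')

SA = [12, 0, 1, 4, 10, 2, 5, 7, 11, 3, 9, 6, 8]
[i] adj suffixes → lcp
  [1] 12/0 → 0 ('')
  [2] 0/1 → 2 ('bb')
  [3] 1/4 → 4 ('bbcb')
  [4] 4/10 → 1 ('b')
  [5] 10/2 → 2 ('bc')
  [6] 2/5 → 3 ('bcb')
  [7] 5/7 → 2 ('bc')
  [8] 7/11 → 0 ('')
  [9] 11/3 → 1 ('c')
  [10] 3/9 → 2 ('cb')
  [11] 9/6 → 3 ('cbc')
  [12] 6/8 → 1 ('c')

n(n+1)/2 = 13·14/2 = 91
Σ LCP = 0 + 0 + 2 + 4 + 1 + 2 + 3 + 2 + 0 + 1 + 2 + 3 + 1 = 21
distinct = 91 − 21 = 70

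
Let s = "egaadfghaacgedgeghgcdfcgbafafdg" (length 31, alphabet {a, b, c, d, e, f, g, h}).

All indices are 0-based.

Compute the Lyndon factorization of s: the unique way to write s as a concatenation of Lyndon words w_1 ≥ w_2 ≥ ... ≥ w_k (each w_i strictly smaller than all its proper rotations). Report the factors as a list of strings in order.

["eg", "aadfgh", "aacgedgeghgcdfcgbafafdg"]

emit factor 1: 'eg' (i=0, period=2)
emit factor 2: 'aadfgh' (i=2, period=6)
emit factor 3: 'aacgedgeghgcdfcgbafafdg' (i=8, period=23)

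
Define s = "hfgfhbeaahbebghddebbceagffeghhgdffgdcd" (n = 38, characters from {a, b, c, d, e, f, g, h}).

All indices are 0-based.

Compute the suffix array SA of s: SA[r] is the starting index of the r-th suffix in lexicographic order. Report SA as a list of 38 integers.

[7, 22, 8, 18, 19, 5, 10, 12, 36, 20, 37, 35, 15, 16, 31, 6, 21, 17, 11, 26, 25, 24, 32, 33, 1, 3, 34, 30, 23, 2, 13, 27, 4, 9, 14, 0, 29, 28]

rank | idx | suffix
   0 |   7 | aahbebghddebbceagffeghhgdffgdcd
   1 |  22 | agffeghhgdffgdcd
   2 |   8 | ahbebghddebbceagffeghhgdffgdcd
   3 |  18 | bbceagffeghhgdffgdcd
   4 |  19 | bceagffeghhgdffgdcd
   5 |   5 | beaahbebghddebbceagffeghhgdffgdcd
   6 |  10 | bebghddebbceagffeghhgdffgdcd
   7 |  12 | bghddebbceagffeghhgdffgdcd
   8 |  36 | cd
   9 |  20 | ceagffeghhgdffgdcd
  10 |  37 | d
  11 |  35 | dcd
  12 |  15 | ddebbceagffeghhgdffgdcd
  13 |  16 | debbceagffeghhgdffgdcd
  14 |  31 | dffgdcd
  15 |   6 | eaahbebghddebbceagffeghhgdffgdcd
  16 |  21 | eagffeghhgdffgdcd
  17 |  17 | ebbceagffeghhgdffgdcd
  18 |  11 | ebghddebbceagffeghhgdffgdcd
  19 |  26 | eghhgdffgdcd
  20 |  25 | feghhgdffgdcd
  21 |  24 | ffeghhgdffgdcd
  22 |  32 | ffgdcd
  23 |  33 | fgdcd
  24 |   1 | fgfhbeaahbebghddebbceagffeghhgdffgdcd
  25 |   3 | fhbeaahbebghddebbceagffeghhgdffgdcd
  26 |  34 | gdcd
  27 |  30 | gdffgdcd
  28 |  23 | gffeghhgdffgdcd
  29 |   2 | gfhbeaahbebghddebbceagffeghhgdffgdcd
  30 |  13 | ghddebbceagffeghhgdffgdcd
  31 |  27 | ghhgdffgdcd
  32 |   4 | hbeaahbebghddebbceagffeghhgdffgdcd
  33 |   9 | hbebghddebbceagffeghhgdffgdcd
  34 |  14 | hddebbceagffeghhgdffgdcd
  35 |   0 | hfgfhbeaahbebghddebbceagffeghhgdffgdcd
  36 |  29 | hgdffgdcd
  37 |  28 | hhgdffgdcd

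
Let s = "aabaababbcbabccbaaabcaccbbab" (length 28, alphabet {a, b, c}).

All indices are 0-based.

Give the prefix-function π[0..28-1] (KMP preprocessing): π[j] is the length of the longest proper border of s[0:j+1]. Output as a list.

π[0] = 0
j=1 s[j]='a': π[1]=1 (border 'a')
j=2 s[j]='b': k: 1→0; π[2]=0 (border '')
j=3 s[j]='a': π[3]=1 (border 'a')
j=4 s[j]='a': π[4]=2 (border 'aa')
j=5 s[j]='b': π[5]=3 (border 'aab')
j=6 s[j]='a': π[6]=4 (border 'aaba')
j=7 s[j]='b': k: 4→1→0; π[7]=0 (border '')
j=8 s[j]='b': π[8]=0 (border '')
j=9 s[j]='c': π[9]=0 (border '')
j=10 s[j]='b': π[10]=0 (border '')
j=11 s[j]='a': π[11]=1 (border 'a')
j=12 s[j]='b': k: 1→0; π[12]=0 (border '')
j=13 s[j]='c': π[13]=0 (border '')
j=14 s[j]='c': π[14]=0 (border '')
j=15 s[j]='b': π[15]=0 (border '')
j=16 s[j]='a': π[16]=1 (border 'a')
j=17 s[j]='a': π[17]=2 (border 'aa')
j=18 s[j]='a': k: 2→1; π[18]=2 (border 'aa')
j=19 s[j]='b': π[19]=3 (border 'aab')
j=20 s[j]='c': k: 3→0; π[20]=0 (border '')
j=21 s[j]='a': π[21]=1 (border 'a')
j=22 s[j]='c': k: 1→0; π[22]=0 (border '')
j=23 s[j]='c': π[23]=0 (border '')
j=24 s[j]='b': π[24]=0 (border '')
j=25 s[j]='b': π[25]=0 (border '')
j=26 s[j]='a': π[26]=1 (border 'a')
j=27 s[j]='b': k: 1→0; π[27]=0 (border '')

[0, 1, 0, 1, 2, 3, 4, 0, 0, 0, 0, 1, 0, 0, 0, 0, 1, 2, 2, 3, 0, 1, 0, 0, 0, 0, 1, 0]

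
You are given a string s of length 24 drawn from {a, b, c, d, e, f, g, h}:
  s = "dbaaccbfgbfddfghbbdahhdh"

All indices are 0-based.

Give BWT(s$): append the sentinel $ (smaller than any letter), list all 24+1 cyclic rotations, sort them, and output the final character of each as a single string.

rank  rotation                   last
    0  $dbaaccbfgbfddfghbbdahhdh  h
    1  aaccbfgbfddfghbbdahhdh$db  b
    2  accbfgbfddfghbbdahhdh$dba  a
    3  ahhdh$dbaaccbfgbfddfghbbd  d
    4  baaccbfgbfddfghbbdahhdh$d  d
    5  bbdahhdh$dbaaccbfgbfddfgh  h
    6  bdahhdh$dbaaccbfgbfddfghb  b
    7  bfddfghbbdahhdh$dbaaccbfg  g
    8  bfgbfddfghbbdahhdh$dbaacc  c
    9  cbfgbfddfghbbdahhdh$dbaac  c
   10  ccbfgbfddfghbbdahhdh$dbaa  a
   11  dahhdh$dbaaccbfgbfddfghbb  b
   12  dbaaccbfgbfddfghbbdahhdh$  $
   13  ddfghbbdahhdh$dbaaccbfgbf  f
   14  dfghbbdahhdh$dbaaccbfgbfd  d
   15  dh$dbaaccbfgbfddfghbbdahh  h
   16  fddfghbbdahhdh$dbaaccbfgb  b
   17  fgbfddfghbbdahhdh$dbaaccb  b
   18  fghbbdahhdh$dbaaccbfgbfdd  d
   19  gbfddfghbbdahhdh$dbaaccbf  f
   20  ghbbdahhdh$dbaaccbfgbfddf  f
   21  h$dbaaccbfgbfddfghbbdahhd  d
   22  hbbdahhdh$dbaaccbfgbfddfg  g
   23  hdh$dbaaccbfgbfddfghbbdah  h
   24  hhdh$dbaaccbfgbfddfghbbda  a

hbaddhbgccab$fdhbbdffdgha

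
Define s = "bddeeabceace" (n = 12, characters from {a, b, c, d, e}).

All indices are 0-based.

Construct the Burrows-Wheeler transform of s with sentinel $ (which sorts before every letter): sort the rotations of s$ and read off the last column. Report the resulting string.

eeea$abbdcecd

rank  rotation       last
    0  $bddeeabceace  e
    1  abceace$bddee  e
    2  ace$bddeeabce  e
    3  bceace$bddeea  a
    4  bddeeabceace$  $
    5  ce$bddeeabcea  a
    6  ceace$bddeeab  b
    7  ddeeabceace$b  b
    8  deeabceace$bd  d
    9  e$bddeeabceac  c
   10  eabceace$bdde  e
   11  eace$bddeeabc  c
   12  eeabceace$bdd  d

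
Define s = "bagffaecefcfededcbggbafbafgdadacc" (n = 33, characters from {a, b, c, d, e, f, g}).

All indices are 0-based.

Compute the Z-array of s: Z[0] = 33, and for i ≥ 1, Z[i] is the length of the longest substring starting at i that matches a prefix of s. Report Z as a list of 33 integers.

Z[0]=33
i=1: outside box; Z[1]=0
i=2: outside box; Z[2]=0
i=3: outside box; Z[3]=0
i=4: outside box; Z[4]=0
i=5: outside box; Z[5]=0
i=6: outside box; Z[6]=0
i=7: outside box; Z[7]=0
i=8: outside box; Z[8]=0
i=9: outside box; Z[9]=0
i=10: outside box; Z[10]=0
i=11: outside box; Z[11]=0
i=12: outside box; Z[12]=0
i=13: outside box; Z[13]=0
i=14: outside box; Z[14]=0
i=15: outside box; Z[15]=0
i=16: outside box; Z[16]=0
i=17: outside box; Z[17]=1 grow→box=[17,18)
i=18: outside box; Z[18]=0
i=19: outside box; Z[19]=0
i=20: outside box; Z[20]=2 grow→box=[20,22)
i=21: min(r-i=1, Z[1]=0)=0; Z[21]=0
i=22: outside box; Z[22]=0
i=23: outside box; Z[23]=2 grow→box=[23,25)
i=24: min(r-i=1, Z[1]=0)=0; Z[24]=0
i=25: outside box; Z[25]=0
i=26: outside box; Z[26]=0
i=27: outside box; Z[27]=0
i=28: outside box; Z[28]=0
i=29: outside box; Z[29]=0
i=30: outside box; Z[30]=0
i=31: outside box; Z[31]=0
i=32: outside box; Z[32]=0

[33, 0, 0, 0, 0, 0, 0, 0, 0, 0, 0, 0, 0, 0, 0, 0, 0, 1, 0, 0, 2, 0, 0, 2, 0, 0, 0, 0, 0, 0, 0, 0, 0]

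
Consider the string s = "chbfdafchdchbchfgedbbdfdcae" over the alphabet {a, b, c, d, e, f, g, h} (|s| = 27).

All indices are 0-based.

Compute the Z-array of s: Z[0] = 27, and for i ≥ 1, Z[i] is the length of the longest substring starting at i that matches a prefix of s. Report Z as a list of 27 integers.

Z[0]=27
i=1: outside box; Z[1]=0
i=2: outside box; Z[2]=0
i=3: outside box; Z[3]=0
i=4: outside box; Z[4]=0
i=5: outside box; Z[5]=0
i=6: outside box; Z[6]=0
i=7: outside box; Z[7]=2 extend→box=[7,9)
i=8: min(r-i=1, Z[1]=0)=0; Z[8]=0
i=9: outside box; Z[9]=0
i=10: outside box; Z[10]=3 extend→box=[10,13)
i=11: min(r-i=2, Z[1]=0)=0; Z[11]=0
i=12: min(r-i=1, Z[2]=0)=0; Z[12]=0
i=13: outside box; Z[13]=2 extend→box=[13,15)
i=14: min(r-i=1, Z[1]=0)=0; Z[14]=0
i=15: outside box; Z[15]=0
i=16: outside box; Z[16]=0
i=17: outside box; Z[17]=0
i=18: outside box; Z[18]=0
i=19: outside box; Z[19]=0
i=20: outside box; Z[20]=0
i=21: outside box; Z[21]=0
i=22: outside box; Z[22]=0
i=23: outside box; Z[23]=0
i=24: outside box; Z[24]=1 extend→box=[24,25)
i=25: outside box; Z[25]=0
i=26: outside box; Z[26]=0

[27, 0, 0, 0, 0, 0, 0, 2, 0, 0, 3, 0, 0, 2, 0, 0, 0, 0, 0, 0, 0, 0, 0, 0, 1, 0, 0]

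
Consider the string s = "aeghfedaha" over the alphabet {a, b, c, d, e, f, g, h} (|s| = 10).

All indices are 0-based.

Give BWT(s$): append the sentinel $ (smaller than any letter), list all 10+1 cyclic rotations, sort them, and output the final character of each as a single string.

rank  rotation     last
    0  $aeghfedaha  a
    1  a$aeghfedah  h
    2  aeghfedaha$  $
    3  aha$aeghfed  d
    4  daha$aeghfe  e
    5  edaha$aeghf  f
    6  eghfedaha$a  a
    7  fedaha$aegh  h
    8  ghfedaha$ae  e
    9  ha$aeghfeda  a
   10  hfedaha$aeg  g

ah$defaheag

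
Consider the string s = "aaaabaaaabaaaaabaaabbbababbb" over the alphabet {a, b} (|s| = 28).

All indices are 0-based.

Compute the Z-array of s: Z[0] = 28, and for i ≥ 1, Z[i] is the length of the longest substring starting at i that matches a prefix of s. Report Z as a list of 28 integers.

[28, 3, 2, 1, 0, 9, 3, 2, 1, 0, 4, 8, 3, 2, 1, 0, 3, 2, 1, 0, 0, 0, 1, 0, 1, 0, 0, 0]

Z[0]=28
i=1: outside box; Z[1]=3 extend→box=[1,4)
i=2: min(r-i=2, Z[1]=3)=2; Z[2]=2
i=3: min(r-i=1, Z[2]=2)=1; Z[3]=1
i=4: outside box; Z[4]=0
i=5: outside box; Z[5]=9 extend→box=[5,14)
i=6: min(r-i=8, Z[1]=3)=3; Z[6]=3
i=7: min(r-i=7, Z[2]=2)=2; Z[7]=2
i=8: min(r-i=6, Z[3]=1)=1; Z[8]=1
i=9: min(r-i=5, Z[4]=0)=0; Z[9]=0
i=10: min(r-i=4, Z[5]=9)=4; Z[10]=4
i=11: min(r-i=3, Z[6]=3)=3; Z[11]=8 extend→box=[11,19)
i=12: min(r-i=7, Z[1]=3)=3; Z[12]=3
i=13: min(r-i=6, Z[2]=2)=2; Z[13]=2
i=14: min(r-i=5, Z[3]=1)=1; Z[14]=1
i=15: min(r-i=4, Z[4]=0)=0; Z[15]=0
i=16: min(r-i=3, Z[5]=9)=3; Z[16]=3
i=17: min(r-i=2, Z[6]=3)=2; Z[17]=2
i=18: min(r-i=1, Z[7]=2)=1; Z[18]=1
i=19: outside box; Z[19]=0
i=20: outside box; Z[20]=0
i=21: outside box; Z[21]=0
i=22: outside box; Z[22]=1 extend→box=[22,23)
i=23: outside box; Z[23]=0
i=24: outside box; Z[24]=1 extend→box=[24,25)
i=25: outside box; Z[25]=0
i=26: outside box; Z[26]=0
i=27: outside box; Z[27]=0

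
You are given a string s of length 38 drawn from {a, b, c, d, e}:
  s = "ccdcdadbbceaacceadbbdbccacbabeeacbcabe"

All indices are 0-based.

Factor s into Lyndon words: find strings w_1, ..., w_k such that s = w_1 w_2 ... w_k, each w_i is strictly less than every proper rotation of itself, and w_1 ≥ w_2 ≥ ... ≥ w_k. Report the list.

emit factor 1: 'ccdcd' (i=0, period=5)
emit factor 2: 'adbbce' (i=5, period=6)
emit factor 3: 'aacceadbbdbccacbabeeacbcabe' (i=11, period=27)

["ccdcd", "adbbce", "aacceadbbdbccacbabeeacbcabe"]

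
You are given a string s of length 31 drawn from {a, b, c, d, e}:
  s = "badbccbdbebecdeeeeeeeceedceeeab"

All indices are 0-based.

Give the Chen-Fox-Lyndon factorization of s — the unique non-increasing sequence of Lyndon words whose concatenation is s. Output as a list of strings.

["b", "adbccbdbebecdeeeeeeeceedceee", "ab"]

emit factor 1: 'b' (i=0, period=1)
emit factor 2: 'adbccbdbebecdeeeeeeeceedceee' (i=1, period=28)
emit factor 3: 'ab' (i=29, period=2)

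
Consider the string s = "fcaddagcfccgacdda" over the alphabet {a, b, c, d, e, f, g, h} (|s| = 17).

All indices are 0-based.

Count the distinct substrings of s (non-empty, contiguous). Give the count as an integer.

137

rank→(start, suffix):
  0 → (16, 'a')
  1 → (12, 'acdda')
  2 → (2, 'addagcfccgacdda')
  3 → (5, 'agcfccgacdda')
  4 → (1, 'caddagcfccgacdda')
  5 → (9, 'ccgacdda')
  6 → (13, 'cdda')
  7 → (7, 'cfccgacdda')
  8 → (10, 'cgacdda')
  9 → (15, 'da')
  10 → (4, 'dagcfccgacdda')
  11 → (14, 'dda')
  12 → (3, 'ddagcfccgacdda')
  13 → (0, 'fcaddagcfccgacdda')
  14 → (8, 'fccgacdda')
  15 → (11, 'gacdda')
  16 → (6, 'gcfccgacdda')

SA = [16, 12, 2, 5, 1, 9, 13, 7, 10, 15, 4, 14, 3, 0, 8, 11, 6]
i: (SA[i-1],SA[i]) lcp shared
  1: (16,12) 1 'a'
  2: (12,2) 1 'a'
  3: (2,5) 1 'a'
  4: (5,1) 0 ''
  5: (1,9) 1 'c'
  6: (9,13) 1 'c'
  7: (13,7) 1 'c'
  8: (7,10) 1 'c'
  9: (10,15) 0 ''
  10: (15,4) 2 'da'
  11: (4,14) 1 'd'
  12: (14,3) 3 'dda'
  13: (3,0) 0 ''
  14: (0,8) 2 'fc'
  15: (8,11) 0 ''
  16: (11,6) 1 'g'

n(n+1)/2 = 17·18/2 = 153
Σ LCP = 0 + 1 + 1 + 1 + 0 + 1 + 1 + 1 + 1 + 0 + 2 + 1 + 3 + 0 + 2 + 0 + 1 = 16
distinct = 153 − 16 = 137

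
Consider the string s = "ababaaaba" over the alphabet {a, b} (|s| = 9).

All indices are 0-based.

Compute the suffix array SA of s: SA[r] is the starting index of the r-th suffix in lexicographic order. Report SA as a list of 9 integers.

[8, 4, 5, 6, 2, 0, 7, 3, 1]

rank | idx | suffix
   0 |   8 | a
   1 |   4 | aaaba
   2 |   5 | aaba
   3 |   6 | aba
   4 |   2 | abaaaba
   5 |   0 | ababaaaba
   6 |   7 | ba
   7 |   3 | baaaba
   8 |   1 | babaaaba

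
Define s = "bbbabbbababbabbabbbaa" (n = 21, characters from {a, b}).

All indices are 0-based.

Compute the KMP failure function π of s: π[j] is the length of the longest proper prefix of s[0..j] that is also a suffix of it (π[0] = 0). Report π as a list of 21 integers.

[0, 1, 2, 0, 1, 2, 3, 4, 5, 0, 1, 2, 0, 1, 2, 0, 1, 2, 3, 4, 0]

π[0] = 0
j=1 s[j]='b': π[1]=1 (border 'b')
j=2 s[j]='b': π[2]=2 (border 'bb')
j=3 s[j]='a': k: 2→1→0; π[3]=0 (border '')
j=4 s[j]='b': π[4]=1 (border 'b')
j=5 s[j]='b': π[5]=2 (border 'bb')
j=6 s[j]='b': π[6]=3 (border 'bbb')
j=7 s[j]='a': π[7]=4 (border 'bbba')
j=8 s[j]='b': π[8]=5 (border 'bbbab')
j=9 s[j]='a': k: 5→1→0; π[9]=0 (border '')
j=10 s[j]='b': π[10]=1 (border 'b')
j=11 s[j]='b': π[11]=2 (border 'bb')
j=12 s[j]='a': k: 2→1→0; π[12]=0 (border '')
j=13 s[j]='b': π[13]=1 (border 'b')
j=14 s[j]='b': π[14]=2 (border 'bb')
j=15 s[j]='a': k: 2→1→0; π[15]=0 (border '')
j=16 s[j]='b': π[16]=1 (border 'b')
j=17 s[j]='b': π[17]=2 (border 'bb')
j=18 s[j]='b': π[18]=3 (border 'bbb')
j=19 s[j]='a': π[19]=4 (border 'bbba')
j=20 s[j]='a': k: 4→0; π[20]=0 (border '')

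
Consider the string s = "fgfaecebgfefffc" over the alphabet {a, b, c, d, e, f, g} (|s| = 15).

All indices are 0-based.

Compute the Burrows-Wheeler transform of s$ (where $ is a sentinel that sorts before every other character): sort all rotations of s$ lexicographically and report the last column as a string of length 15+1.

rank  rotation          last
    0  $fgfaecebgfefffc  c
    1  aecebgfefffc$fgf  f
    2  bgfefffc$fgfaece  e
    3  c$fgfaecebgfefff  f
    4  cebgfefffc$fgfae  e
    5  ebgfefffc$fgfaec  c
    6  ecebgfefffc$fgfa  a
    7  efffc$fgfaecebgf  f
    8  faecebgfefffc$fg  g
    9  fc$fgfaecebgfeff  f
   10  fefffc$fgfaecebg  g
   11  ffc$fgfaecebgfef  f
   12  fffc$fgfaecebgfe  e
   13  fgfaecebgfefffc$  $
   14  gfaecebgfefffc$f  f
   15  gfefffc$fgfaeceb  b

cfefecafgfgfe$fb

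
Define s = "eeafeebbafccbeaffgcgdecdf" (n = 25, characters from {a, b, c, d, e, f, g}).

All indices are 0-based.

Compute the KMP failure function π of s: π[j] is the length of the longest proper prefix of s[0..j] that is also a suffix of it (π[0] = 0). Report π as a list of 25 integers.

π[0] = 0
j=1 s[j]='e': π[1]=1 (border 'e')
j=2 s[j]='a': k: 1→0; π[2]=0 (border '')
j=3 s[j]='f': π[3]=0 (border '')
j=4 s[j]='e': π[4]=1 (border 'e')
j=5 s[j]='e': π[5]=2 (border 'ee')
j=6 s[j]='b': k: 2→1→0; π[6]=0 (border '')
j=7 s[j]='b': π[7]=0 (border '')
j=8 s[j]='a': π[8]=0 (border '')
j=9 s[j]='f': π[9]=0 (border '')
j=10 s[j]='c': π[10]=0 (border '')
j=11 s[j]='c': π[11]=0 (border '')
j=12 s[j]='b': π[12]=0 (border '')
j=13 s[j]='e': π[13]=1 (border 'e')
j=14 s[j]='a': k: 1→0; π[14]=0 (border '')
j=15 s[j]='f': π[15]=0 (border '')
j=16 s[j]='f': π[16]=0 (border '')
j=17 s[j]='g': π[17]=0 (border '')
j=18 s[j]='c': π[18]=0 (border '')
j=19 s[j]='g': π[19]=0 (border '')
j=20 s[j]='d': π[20]=0 (border '')
j=21 s[j]='e': π[21]=1 (border 'e')
j=22 s[j]='c': k: 1→0; π[22]=0 (border '')
j=23 s[j]='d': π[23]=0 (border '')
j=24 s[j]='f': π[24]=0 (border '')

[0, 1, 0, 0, 1, 2, 0, 0, 0, 0, 0, 0, 0, 1, 0, 0, 0, 0, 0, 0, 0, 1, 0, 0, 0]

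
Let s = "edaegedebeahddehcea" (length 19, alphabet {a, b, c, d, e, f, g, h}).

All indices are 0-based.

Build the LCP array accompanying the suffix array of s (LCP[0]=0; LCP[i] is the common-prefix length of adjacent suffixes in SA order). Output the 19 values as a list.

[0, 1, 1, 0, 0, 0, 1, 1, 2, 0, 2, 1, 1, 2, 1, 1, 0, 0, 1]

rank | idx | suffix
   0 |  18 | a
   1 |   2 | aegedebeahddehcea
   2 |  10 | ahddehcea
   3 |   8 | beahddehcea
   4 |  16 | cea
   5 |   1 | daegedebeahddehcea
   6 |  12 | ddehcea
   7 |   6 | debeahddehcea
   8 |  13 | dehcea
   9 |  17 | ea
  10 |   9 | eahddehcea
  11 |   7 | ebeahddehcea
  12 |   0 | edaegedebeahddehcea
  13 |   5 | edebeahddehcea
  14 |   3 | egedebeahddehcea
  15 |  14 | ehcea
  16 |   4 | gedebeahddehcea
  17 |  15 | hcea
  18 |  11 | hddehcea

SA = [18, 2, 10, 8, 16, 1, 12, 6, 13, 17, 9, 7, 0, 5, 3, 14, 4, 15, 11]
rank  pair      lcp
   1  s[18:],s[2:]  1  'a'
   2  s[2:],s[10:]  1  'a'
   3  s[10:],s[8:]  0  ''
   4  s[8:],s[16:]  0  ''
   5  s[16:],s[1:]  0  ''
   6  s[1:],s[12:]  1  'd'
   7  s[12:],s[6:]  1  'd'
   8  s[6:],s[13:]  2  'de'
   9  s[13:],s[17:]  0  ''
  10  s[17:],s[9:]  2  'ea'
  11  s[9:],s[7:]  1  'e'
  12  s[7:],s[0:]  1  'e'
  13  s[0:],s[5:]  2  'ed'
  14  s[5:],s[3:]  1  'e'
  15  s[3:],s[14:]  1  'e'
  16  s[14:],s[4:]  0  ''
  17  s[4:],s[15:]  0  ''
  18  s[15:],s[11:]  1  'h'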